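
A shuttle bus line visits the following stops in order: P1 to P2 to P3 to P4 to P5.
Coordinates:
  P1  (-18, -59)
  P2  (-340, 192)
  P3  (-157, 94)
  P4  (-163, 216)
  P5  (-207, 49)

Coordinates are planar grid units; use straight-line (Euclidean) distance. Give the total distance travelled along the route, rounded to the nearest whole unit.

Leg distances:
P1→P2: 408.3  (cumulative 408.3)
P2→P3: 207.6  (cumulative 615.9)
P3→P4: 122.1  (cumulative 738.0)
P4→P5: 172.7  (cumulative 910.7)
Total route length ≈ 911.

911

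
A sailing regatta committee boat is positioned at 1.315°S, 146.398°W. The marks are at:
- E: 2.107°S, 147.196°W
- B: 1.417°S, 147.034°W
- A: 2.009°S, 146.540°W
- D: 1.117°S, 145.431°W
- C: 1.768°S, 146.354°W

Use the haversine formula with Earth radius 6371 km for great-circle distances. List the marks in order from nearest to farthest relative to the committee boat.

Distances from the committee boat:
C 1.768°S, 146.354°W: 50.6 km
B 1.417°S, 147.034°W: 71.6 km
A 2.009°S, 146.540°W: 78.8 km
D 1.117°S, 145.431°W: 109.7 km
E 2.107°S, 147.196°W: 125.0 km

C, B, A, D, E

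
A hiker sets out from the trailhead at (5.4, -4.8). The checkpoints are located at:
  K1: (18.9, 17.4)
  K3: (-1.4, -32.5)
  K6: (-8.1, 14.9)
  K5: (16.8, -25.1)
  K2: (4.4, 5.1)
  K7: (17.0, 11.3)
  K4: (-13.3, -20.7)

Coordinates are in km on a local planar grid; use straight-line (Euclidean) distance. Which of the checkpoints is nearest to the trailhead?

K2

Distance to each, sorted:
K2: 10.0 km
K7: 19.8 km
K5: 23.3 km
K6: 23.9 km
K4: 24.5 km
K1: 26.0 km
K3: 28.5 km
The nearest is K2 at 10.0 km.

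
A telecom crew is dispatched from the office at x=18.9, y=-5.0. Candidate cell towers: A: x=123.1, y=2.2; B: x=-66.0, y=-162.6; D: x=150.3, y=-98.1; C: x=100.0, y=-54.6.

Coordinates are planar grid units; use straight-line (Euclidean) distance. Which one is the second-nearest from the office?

Distances from the office (x=18.9, y=-5.0):
C: 95.1
A: 104.4
D: 161.0
B: 179.0
The second-nearest is A at 104.4.

A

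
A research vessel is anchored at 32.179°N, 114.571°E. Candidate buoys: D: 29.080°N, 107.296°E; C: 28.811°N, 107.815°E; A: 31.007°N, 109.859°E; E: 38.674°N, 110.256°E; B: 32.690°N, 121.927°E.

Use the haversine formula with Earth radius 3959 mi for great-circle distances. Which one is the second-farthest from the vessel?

Distances from the vessel (32.179°N, 114.571°E):
E: 510.2 mi
D: 482.5 mi
C: 464.6 mi
B: 430.4 mi
A: 288.9 mi
The second-farthest is D at 482.5 mi.

D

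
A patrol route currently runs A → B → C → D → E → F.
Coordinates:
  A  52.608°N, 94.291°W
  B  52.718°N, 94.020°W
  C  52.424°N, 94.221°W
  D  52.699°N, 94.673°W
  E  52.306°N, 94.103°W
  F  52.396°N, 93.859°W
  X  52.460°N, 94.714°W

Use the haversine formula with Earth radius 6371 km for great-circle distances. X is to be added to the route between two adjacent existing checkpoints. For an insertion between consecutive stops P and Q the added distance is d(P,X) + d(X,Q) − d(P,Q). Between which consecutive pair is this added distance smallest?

Added distance for inserting X between each consecutive pair:
A–B: 66.0 km
B–C: 53.2 km
C–D: 17.1 km
D–E: 13.3 km
E–F: 83.9 km
Smallest added distance is 13.3 km, inserting between D and E.

between D and E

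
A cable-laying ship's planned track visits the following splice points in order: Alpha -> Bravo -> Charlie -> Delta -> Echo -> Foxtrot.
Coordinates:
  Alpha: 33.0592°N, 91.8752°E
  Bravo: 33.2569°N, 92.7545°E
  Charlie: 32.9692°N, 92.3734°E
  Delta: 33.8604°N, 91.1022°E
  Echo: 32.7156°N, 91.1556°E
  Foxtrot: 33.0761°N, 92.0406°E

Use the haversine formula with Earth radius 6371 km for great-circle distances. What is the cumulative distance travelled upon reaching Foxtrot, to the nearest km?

Leg distances:
Alpha→Bravo: 84.8 km  (cumulative 84.8 km)
Bravo→Charlie: 47.8 km  (cumulative 132.5 km)
Charlie→Delta: 154.1 km  (cumulative 286.6 km)
Delta→Echo: 127.4 km  (cumulative 414.0 km)
Echo→Foxtrot: 91.8 km  (cumulative 505.8 km)
Cumulative distance at Foxtrot ≈ 506 km.

506 km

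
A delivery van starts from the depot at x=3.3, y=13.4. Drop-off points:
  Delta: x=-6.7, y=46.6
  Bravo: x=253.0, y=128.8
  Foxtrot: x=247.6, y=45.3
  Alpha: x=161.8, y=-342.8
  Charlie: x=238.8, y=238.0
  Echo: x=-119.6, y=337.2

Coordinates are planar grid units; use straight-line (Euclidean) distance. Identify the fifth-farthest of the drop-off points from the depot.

Distance to each, sorted:
Alpha: 389.9
Echo: 346.3
Charlie: 325.4
Bravo: 275.1
Foxtrot: 246.4
Delta: 34.7
The fifth-farthest is Foxtrot at 246.4.

Foxtrot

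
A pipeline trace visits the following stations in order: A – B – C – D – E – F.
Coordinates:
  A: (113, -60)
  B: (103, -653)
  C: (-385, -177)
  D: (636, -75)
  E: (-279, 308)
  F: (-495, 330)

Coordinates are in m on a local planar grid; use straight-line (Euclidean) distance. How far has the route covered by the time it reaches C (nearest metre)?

Leg distances:
A→B: 593.1 m  (cumulative 593.1 m)
B→C: 681.7 m  (cumulative 1274.8 m)
Cumulative distance at C ≈ 1275 m.

1275 m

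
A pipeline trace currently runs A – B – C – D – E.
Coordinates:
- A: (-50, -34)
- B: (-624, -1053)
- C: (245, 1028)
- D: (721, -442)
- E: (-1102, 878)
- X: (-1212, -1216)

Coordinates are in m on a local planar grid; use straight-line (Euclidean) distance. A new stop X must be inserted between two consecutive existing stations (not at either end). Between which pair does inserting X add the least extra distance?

between B and C

Added distance for inserting X between each consecutive pair:
A–B: 1098.1 m
B–C: 1030.5 m
C–D: 3212.6 m
D–E: 1928.4 m
Smallest added distance is 1030.5 m, inserting between B and C.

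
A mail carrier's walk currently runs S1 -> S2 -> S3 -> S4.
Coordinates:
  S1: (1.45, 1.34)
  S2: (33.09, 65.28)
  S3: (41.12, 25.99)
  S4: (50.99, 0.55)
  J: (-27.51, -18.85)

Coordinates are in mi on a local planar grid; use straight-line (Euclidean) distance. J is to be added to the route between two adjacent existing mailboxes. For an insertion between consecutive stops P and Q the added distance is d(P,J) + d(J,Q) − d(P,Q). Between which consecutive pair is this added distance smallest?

between S1 and S2

Added distance for inserting J between each consecutive pair:
S1–S2: 67.6 mi
S2–S3: 145.6 mi
S3–S4: 135.6 mi
Smallest added distance is 67.6 mi, inserting between S1 and S2.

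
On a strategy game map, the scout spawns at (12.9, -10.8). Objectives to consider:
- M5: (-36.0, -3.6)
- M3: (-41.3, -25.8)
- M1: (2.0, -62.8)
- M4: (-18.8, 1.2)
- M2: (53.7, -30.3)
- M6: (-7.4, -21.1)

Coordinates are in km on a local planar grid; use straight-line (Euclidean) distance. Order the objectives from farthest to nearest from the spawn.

M3, M1, M5, M2, M4, M6

Computing each straight-line distance from (12.9, -10.8):
M3 (-41.3, -25.8): 56.2 km
M1 (2.0, -62.8): 53.1 km
M5 (-36.0, -3.6): 49.4 km
M2 (53.7, -30.3): 45.2 km
M4 (-18.8, 1.2): 33.9 km
M6 (-7.4, -21.1): 22.8 km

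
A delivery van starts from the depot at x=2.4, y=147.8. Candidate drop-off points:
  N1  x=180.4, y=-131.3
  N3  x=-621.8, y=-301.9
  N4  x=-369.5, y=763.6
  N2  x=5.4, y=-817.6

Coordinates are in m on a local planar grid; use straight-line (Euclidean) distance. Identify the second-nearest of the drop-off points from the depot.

Distances from the depot (x=2.4, y=147.8):
N1: 331.0 m
N4: 719.4 m
N3: 769.3 m
N2: 965.4 m
The second-nearest is N4 at 719.4 m.

N4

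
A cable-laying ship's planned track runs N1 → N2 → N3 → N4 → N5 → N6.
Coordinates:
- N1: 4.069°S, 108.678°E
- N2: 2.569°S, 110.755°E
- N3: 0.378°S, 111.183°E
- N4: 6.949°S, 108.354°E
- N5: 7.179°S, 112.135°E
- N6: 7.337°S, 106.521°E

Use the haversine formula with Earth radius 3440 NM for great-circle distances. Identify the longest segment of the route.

Leg distances:
N1→N2: 153.6 NM
N2→N3: 134.0 NM
N3→N4: 429.4 NM
N4→N5: 225.7 NM
N5→N6: 334.5 NM
The longest leg is N3–N4 at 429.4 NM.

N3–N4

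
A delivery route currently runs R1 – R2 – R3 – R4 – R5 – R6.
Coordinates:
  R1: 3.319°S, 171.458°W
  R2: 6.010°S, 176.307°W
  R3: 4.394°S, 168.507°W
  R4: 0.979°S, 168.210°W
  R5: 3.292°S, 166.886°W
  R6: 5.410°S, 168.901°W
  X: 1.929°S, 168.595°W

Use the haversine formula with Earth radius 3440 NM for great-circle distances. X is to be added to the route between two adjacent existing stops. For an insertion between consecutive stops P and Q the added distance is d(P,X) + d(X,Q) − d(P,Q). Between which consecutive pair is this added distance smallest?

between R3 and R4

Added distance for inserting X between each consecutive pair:
R1–R2: 381.6 NM
R2–R3: 194.5 NM
R3–R4: 3.8 NM
R4–R5: 32.7 NM
R5–R6: 165.7 NM
Smallest added distance is 3.8 NM, inserting between R3 and R4.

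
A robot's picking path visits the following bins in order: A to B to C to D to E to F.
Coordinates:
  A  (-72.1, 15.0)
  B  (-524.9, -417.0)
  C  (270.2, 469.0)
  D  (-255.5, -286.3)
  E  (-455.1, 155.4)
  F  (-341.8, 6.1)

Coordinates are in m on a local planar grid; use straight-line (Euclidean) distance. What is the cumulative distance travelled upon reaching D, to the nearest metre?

Leg distances:
A→B: 625.8 m  (cumulative 625.8 m)
B→C: 1190.5 m  (cumulative 1816.3 m)
C→D: 920.2 m  (cumulative 2736.5 m)
Cumulative distance at D ≈ 2737 m.

2737 m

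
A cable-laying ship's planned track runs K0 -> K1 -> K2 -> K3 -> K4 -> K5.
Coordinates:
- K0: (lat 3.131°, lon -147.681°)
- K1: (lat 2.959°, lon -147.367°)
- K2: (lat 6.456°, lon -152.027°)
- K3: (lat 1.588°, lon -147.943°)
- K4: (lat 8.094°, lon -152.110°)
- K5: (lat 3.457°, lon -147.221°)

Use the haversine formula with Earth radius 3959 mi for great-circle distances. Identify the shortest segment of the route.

K0–K1

Leg distances:
K0→K1: 24.7 mi
K1→K2: 401.7 mi
K2→K3: 438.6 mi
K3→K4: 533.2 mi
K4→K5: 464.3 mi
The shortest leg is K0–K1 at 24.7 mi.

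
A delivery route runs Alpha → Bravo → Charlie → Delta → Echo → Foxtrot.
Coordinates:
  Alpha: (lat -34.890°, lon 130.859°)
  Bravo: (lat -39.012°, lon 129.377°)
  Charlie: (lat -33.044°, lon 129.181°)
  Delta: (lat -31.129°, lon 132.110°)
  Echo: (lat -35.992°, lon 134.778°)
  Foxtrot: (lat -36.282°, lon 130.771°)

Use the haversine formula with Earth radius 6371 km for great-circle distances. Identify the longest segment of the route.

Leg distances:
Alpha→Bravo: 476.9 km
Bravo→Charlie: 663.8 km
Charlie→Delta: 348.5 km
Delta→Echo: 594.5 km
Echo→Foxtrot: 361.3 km
The longest leg is Bravo–Charlie at 663.8 km.

Bravo–Charlie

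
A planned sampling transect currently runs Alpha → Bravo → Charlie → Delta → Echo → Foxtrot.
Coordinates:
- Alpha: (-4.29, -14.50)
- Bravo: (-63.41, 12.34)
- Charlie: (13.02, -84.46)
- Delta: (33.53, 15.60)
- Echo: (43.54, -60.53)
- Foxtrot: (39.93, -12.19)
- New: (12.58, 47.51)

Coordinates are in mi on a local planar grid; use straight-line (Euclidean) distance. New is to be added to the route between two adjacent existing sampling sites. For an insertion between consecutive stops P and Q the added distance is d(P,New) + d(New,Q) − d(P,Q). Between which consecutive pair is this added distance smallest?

Added distance for inserting New between each consecutive pair:
Alpha–Bravo: 83.1 mi
Bravo–Charlie: 92.4 mi
Charlie–Delta: 68.0 mi
Delta–Echo: 73.8 mi
Echo–Foxtrot: 129.6 mi
Smallest added distance is 68.0 mi, inserting between Charlie and Delta.

between Charlie and Delta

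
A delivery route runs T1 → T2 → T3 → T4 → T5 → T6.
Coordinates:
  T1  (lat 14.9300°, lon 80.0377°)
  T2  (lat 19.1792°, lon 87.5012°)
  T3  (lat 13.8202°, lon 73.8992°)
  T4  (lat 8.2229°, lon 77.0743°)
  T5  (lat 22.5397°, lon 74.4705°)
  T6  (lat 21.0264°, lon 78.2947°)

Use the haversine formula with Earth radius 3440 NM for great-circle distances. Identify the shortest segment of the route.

Leg distances:
T1→T2: 498.5 NM
T2→T3: 846.1 NM
T3→T4: 384.6 NM
T4→T5: 872.6 NM
T5→T6: 231.7 NM
The shortest leg is T5–T6 at 231.7 NM.

T5–T6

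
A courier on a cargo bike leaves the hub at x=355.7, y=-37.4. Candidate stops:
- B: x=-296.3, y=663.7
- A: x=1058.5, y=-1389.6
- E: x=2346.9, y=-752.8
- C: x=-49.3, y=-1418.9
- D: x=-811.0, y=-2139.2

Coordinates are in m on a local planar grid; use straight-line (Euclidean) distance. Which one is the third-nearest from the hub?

Distance to each, sorted:
B: 957.4 m
C: 1439.6 m
A: 1523.9 m
E: 2115.8 m
D: 2403.9 m
The third-nearest is A at 1523.9 m.

A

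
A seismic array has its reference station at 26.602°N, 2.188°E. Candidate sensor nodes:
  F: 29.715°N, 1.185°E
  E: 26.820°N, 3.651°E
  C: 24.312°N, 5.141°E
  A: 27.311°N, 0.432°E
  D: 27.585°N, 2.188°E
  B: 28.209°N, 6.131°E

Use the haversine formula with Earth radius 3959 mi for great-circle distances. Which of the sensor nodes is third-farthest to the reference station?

F

Distances from the reference station (26.602°N, 2.188°E):
B: 266.1 mi
C: 242.8 mi
F: 223.6 mi
A: 118.7 mi
E: 91.5 mi
D: 67.9 mi
The third-farthest is F at 223.6 mi.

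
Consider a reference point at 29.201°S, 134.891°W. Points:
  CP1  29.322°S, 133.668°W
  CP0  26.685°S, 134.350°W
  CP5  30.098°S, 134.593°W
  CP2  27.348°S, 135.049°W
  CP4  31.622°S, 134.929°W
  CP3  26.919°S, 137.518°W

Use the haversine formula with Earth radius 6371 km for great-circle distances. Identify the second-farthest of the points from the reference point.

CP0

Distance to each, sorted:
CP3: 361.7 km
CP0: 284.8 km
CP4: 269.2 km
CP2: 206.6 km
CP1: 119.4 km
CP5: 103.8 km
The second-farthest is CP0 at 284.8 km.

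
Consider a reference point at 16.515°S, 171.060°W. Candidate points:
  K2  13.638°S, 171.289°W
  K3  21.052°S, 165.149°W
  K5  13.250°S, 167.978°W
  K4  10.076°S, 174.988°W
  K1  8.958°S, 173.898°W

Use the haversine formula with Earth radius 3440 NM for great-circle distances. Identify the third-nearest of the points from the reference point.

Distances from the reference point (16.515°S, 171.060°W):
K2: 173.2 NM
K5: 265.3 NM
K3: 432.4 NM
K4: 449.5 NM
K1: 483.2 NM
The third-nearest is K3 at 432.4 NM.

K3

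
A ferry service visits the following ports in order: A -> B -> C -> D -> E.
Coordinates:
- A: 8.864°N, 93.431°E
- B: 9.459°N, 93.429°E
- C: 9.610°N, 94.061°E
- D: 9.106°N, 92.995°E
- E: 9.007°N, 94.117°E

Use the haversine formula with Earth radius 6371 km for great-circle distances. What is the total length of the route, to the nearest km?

391 km

Leg distances:
A→B: 66.2 km  (cumulative 66.2 km)
B→C: 71.3 km  (cumulative 137.5 km)
C→D: 129.7 km  (cumulative 267.2 km)
D→E: 123.7 km  (cumulative 390.9 km)
Total route length ≈ 391 km.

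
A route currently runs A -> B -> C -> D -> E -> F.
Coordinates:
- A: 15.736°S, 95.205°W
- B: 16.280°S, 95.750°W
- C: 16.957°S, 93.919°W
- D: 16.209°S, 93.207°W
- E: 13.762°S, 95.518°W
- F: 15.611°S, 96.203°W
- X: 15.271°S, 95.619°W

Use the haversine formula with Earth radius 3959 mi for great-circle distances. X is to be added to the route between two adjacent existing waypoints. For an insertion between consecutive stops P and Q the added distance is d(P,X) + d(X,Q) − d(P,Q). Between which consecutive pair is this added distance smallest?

between E and F

Added distance for inserting X between each consecutive pair:
A–B: 60.4 mi
B–C: 102.5 mi
C–D: 265.2 mi
D–E: 48.6 mi
E–F: 14.2 mi
Smallest added distance is 14.2 mi, inserting between E and F.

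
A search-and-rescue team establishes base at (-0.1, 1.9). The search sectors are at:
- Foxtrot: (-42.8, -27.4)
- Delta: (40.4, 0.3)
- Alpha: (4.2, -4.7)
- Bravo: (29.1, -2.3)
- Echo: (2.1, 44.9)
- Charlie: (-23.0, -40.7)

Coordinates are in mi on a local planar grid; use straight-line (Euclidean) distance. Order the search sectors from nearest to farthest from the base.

Distances from the base:
Alpha (4.2, -4.7): 7.9 mi
Bravo (29.1, -2.3): 29.5 mi
Delta (40.4, 0.3): 40.5 mi
Echo (2.1, 44.9): 43.1 mi
Charlie (-23.0, -40.7): 48.4 mi
Foxtrot (-42.8, -27.4): 51.8 mi

Alpha, Bravo, Delta, Echo, Charlie, Foxtrot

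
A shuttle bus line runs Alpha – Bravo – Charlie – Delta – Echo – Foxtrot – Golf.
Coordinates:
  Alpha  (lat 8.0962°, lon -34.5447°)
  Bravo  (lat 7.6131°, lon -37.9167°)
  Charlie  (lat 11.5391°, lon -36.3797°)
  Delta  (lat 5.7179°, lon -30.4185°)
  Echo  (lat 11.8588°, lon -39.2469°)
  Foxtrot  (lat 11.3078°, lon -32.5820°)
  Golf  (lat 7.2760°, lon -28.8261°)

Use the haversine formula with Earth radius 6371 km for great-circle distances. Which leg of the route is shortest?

Alpha–Bravo

Leg distances:
Alpha→Bravo: 375.3 km
Bravo→Charlie: 467.9 km
Charlie→Delta: 920.9 km
Delta→Echo: 1185.9 km
Echo→Foxtrot: 728.6 km
Foxtrot→Golf: 608.9 km
The shortest leg is Alpha–Bravo at 375.3 km.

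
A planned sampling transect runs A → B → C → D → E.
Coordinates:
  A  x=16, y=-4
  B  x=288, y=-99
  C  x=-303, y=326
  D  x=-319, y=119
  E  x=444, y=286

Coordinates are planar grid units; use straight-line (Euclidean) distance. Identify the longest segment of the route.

D–E

Leg distances:
A→B: 288.1
B→C: 727.9
C→D: 207.6
D→E: 781.1
The longest leg is D–E at 781.1.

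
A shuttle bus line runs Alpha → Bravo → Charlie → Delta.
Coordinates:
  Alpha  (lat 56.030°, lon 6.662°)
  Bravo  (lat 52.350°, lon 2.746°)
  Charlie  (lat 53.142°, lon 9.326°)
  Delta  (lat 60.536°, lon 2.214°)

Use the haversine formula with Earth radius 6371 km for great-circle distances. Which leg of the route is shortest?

Bravo–Charlie

Leg distances:
Alpha→Bravo: 481.9 km
Bravo→Charlie: 451.4 km
Charlie→Delta: 927.8 km
The shortest leg is Bravo–Charlie at 451.4 km.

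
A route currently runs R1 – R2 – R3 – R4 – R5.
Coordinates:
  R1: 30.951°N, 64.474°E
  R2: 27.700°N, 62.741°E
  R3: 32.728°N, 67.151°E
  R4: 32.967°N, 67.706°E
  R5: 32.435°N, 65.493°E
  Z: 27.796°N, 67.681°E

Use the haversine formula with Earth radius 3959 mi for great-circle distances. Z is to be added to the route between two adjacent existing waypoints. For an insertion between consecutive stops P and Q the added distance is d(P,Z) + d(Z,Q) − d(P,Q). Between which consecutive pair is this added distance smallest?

between R2 and R3

Added distance for inserting Z between each consecutive pair:
R1–R2: 345.6 mi
R2–R3: 208.6 mi
R3–R4: 663.4 mi
R4–R5: 569.7 mi
Smallest added distance is 208.6 mi, inserting between R2 and R3.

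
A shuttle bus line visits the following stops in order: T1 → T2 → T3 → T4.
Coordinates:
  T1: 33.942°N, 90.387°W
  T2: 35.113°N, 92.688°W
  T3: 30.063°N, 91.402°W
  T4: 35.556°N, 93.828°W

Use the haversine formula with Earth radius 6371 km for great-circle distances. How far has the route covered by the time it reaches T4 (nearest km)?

Leg distances:
T1→T2: 247.8 km  (cumulative 247.8 km)
T2→T3: 574.3 km  (cumulative 822.0 km)
T3→T4: 651.4 km  (cumulative 1473.5 km)
Cumulative distance at T4 ≈ 1473 km.

1473 km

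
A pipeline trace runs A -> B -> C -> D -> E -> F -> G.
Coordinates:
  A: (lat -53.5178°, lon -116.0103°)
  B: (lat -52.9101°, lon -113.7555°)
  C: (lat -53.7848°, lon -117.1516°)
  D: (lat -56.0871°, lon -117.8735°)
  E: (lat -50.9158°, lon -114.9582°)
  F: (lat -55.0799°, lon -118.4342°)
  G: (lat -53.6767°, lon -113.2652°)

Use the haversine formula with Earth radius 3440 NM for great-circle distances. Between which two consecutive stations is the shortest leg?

A–B

Leg distances:
A→B: 88.9 NM
B→C: 132.5 NM
C→D: 140.5 NM
D→E: 327.4 NM
E→F: 279.7 NM
F→G: 199.4 NM
The shortest leg is A–B at 88.9 NM.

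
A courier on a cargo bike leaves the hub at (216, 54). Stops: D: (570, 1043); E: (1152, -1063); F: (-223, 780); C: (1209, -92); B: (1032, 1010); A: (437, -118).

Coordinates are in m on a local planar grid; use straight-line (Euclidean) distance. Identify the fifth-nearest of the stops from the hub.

Distance to each, sorted:
A: 280.0 m
F: 848.4 m
C: 1003.7 m
D: 1050.4 m
B: 1256.9 m
E: 1457.3 m
The fifth-nearest is B at 1256.9 m.

B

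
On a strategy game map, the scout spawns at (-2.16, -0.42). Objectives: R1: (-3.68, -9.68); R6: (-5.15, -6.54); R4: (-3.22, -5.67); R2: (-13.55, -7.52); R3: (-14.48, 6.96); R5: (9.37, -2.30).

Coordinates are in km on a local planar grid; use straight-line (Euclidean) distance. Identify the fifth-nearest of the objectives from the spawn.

Distances from the spawn ((-2.16, -0.42)):
R4: 5.4 km
R6: 6.8 km
R1: 9.4 km
R5: 11.7 km
R2: 13.4 km
R3: 14.4 km
The fifth-nearest is R2 at 13.4 km.

R2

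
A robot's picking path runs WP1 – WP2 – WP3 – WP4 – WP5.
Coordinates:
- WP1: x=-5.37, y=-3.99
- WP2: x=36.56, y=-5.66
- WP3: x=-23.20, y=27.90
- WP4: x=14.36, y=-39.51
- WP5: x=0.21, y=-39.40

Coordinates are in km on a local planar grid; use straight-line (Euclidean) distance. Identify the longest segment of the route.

Leg distances:
WP1→WP2: 42.0 km
WP2→WP3: 68.5 km
WP3→WP4: 77.2 km
WP4→WP5: 14.2 km
The longest leg is WP3–WP4 at 77.2 km.

WP3–WP4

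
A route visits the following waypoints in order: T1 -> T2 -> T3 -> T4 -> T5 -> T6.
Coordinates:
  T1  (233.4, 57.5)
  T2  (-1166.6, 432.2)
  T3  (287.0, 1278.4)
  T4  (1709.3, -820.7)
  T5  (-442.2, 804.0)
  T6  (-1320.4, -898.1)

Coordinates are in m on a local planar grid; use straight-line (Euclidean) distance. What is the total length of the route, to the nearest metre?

Leg distances:
T1→T2: 1449.3 m  (cumulative 1449.3 m)
T2→T3: 1682.0 m  (cumulative 3131.2 m)
T3→T4: 2535.6 m  (cumulative 5666.8 m)
T4→T5: 2696.0 m  (cumulative 8362.9 m)
T5→T6: 1915.3 m  (cumulative 10278.2 m)
Total route length ≈ 10278 m.

10278 m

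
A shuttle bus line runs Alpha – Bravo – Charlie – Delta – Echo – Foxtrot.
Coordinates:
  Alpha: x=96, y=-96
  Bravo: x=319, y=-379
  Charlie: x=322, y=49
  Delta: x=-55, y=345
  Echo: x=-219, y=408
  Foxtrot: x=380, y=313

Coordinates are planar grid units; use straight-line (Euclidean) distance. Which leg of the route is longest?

Echo–Foxtrot

Leg distances:
Alpha→Bravo: 360.3
Bravo→Charlie: 428.0
Charlie→Delta: 479.3
Delta→Echo: 175.7
Echo→Foxtrot: 606.5
The longest leg is Echo–Foxtrot at 606.5.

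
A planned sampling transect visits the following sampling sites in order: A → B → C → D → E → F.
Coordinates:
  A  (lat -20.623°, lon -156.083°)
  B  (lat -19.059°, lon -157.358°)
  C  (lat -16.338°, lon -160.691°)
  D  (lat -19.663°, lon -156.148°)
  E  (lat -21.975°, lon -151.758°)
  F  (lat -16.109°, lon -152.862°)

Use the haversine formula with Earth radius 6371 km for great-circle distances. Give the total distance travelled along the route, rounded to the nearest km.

2476 km

Leg distances:
A→B: 219.2 km  (cumulative 219.2 km)
B→C: 464.9 km  (cumulative 684.1 km)
C→D: 606.1 km  (cumulative 1290.2 km)
D→E: 523.7 km  (cumulative 1813.9 km)
E→F: 662.5 km  (cumulative 2476.4 km)
Total route length ≈ 2476 km.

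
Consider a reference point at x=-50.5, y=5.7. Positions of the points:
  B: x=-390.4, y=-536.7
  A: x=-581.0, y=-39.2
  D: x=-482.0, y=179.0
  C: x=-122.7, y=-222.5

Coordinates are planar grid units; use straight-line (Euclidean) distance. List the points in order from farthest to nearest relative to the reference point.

B, A, D, C

Distance from the reference point at x=-50.5, y=5.7 to each:
B x=-390.4, y=-536.7: 640.1
A x=-581.0, y=-39.2: 532.4
D x=-482.0, y=179.0: 465.0
C x=-122.7, y=-222.5: 239.3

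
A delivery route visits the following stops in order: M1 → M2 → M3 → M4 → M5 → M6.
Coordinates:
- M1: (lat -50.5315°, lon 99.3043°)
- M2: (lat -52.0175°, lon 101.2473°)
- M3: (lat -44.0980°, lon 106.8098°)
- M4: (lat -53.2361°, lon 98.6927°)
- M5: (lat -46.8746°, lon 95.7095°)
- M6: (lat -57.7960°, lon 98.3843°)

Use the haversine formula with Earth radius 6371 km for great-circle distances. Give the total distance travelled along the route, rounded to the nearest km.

4328 km

Leg distances:
M1→M2: 213.5 km  (cumulative 213.5 km)
M2→M3: 972.1 km  (cumulative 1185.6 km)
M3→M4: 1176.3 km  (cumulative 2361.9 km)
M4→M5: 738.6 km  (cumulative 3100.5 km)
M5→M6: 1227.7 km  (cumulative 4328.2 km)
Total route length ≈ 4328 km.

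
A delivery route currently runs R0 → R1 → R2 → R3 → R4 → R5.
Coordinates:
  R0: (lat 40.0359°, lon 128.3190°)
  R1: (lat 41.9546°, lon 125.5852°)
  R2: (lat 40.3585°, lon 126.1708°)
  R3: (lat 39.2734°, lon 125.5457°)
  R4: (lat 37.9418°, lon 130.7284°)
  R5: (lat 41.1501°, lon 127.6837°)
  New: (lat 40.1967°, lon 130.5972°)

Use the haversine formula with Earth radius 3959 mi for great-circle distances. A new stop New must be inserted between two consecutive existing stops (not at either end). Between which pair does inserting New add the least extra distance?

Added distance for inserting New between each consecutive pair:
R0–R1: 214.1 mi
R1–R2: 407.0 mi
R2–R3: 427.5 mi
R3–R4: 137.3 mi
R4–R5: 47.6 mi
Smallest added distance is 47.6 mi, inserting between R4 and R5.

between R4 and R5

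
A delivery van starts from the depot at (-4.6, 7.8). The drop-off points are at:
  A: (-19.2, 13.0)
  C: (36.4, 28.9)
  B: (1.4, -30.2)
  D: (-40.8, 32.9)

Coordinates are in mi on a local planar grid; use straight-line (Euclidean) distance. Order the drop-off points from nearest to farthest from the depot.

A, B, D, C

Distance from the depot at (-4.6, 7.8) to each:
A (-19.2, 13.0): 15.5 mi
B (1.4, -30.2): 38.5 mi
D (-40.8, 32.9): 44.1 mi
C (36.4, 28.9): 46.1 mi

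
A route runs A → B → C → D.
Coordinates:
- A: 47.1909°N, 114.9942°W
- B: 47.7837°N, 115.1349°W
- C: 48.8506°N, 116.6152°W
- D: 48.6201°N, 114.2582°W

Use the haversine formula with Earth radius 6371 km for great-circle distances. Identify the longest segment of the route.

C–D

Leg distances:
A→B: 66.8 km
B→C: 161.4 km
C→D: 174.7 km
The longest leg is C–D at 174.7 km.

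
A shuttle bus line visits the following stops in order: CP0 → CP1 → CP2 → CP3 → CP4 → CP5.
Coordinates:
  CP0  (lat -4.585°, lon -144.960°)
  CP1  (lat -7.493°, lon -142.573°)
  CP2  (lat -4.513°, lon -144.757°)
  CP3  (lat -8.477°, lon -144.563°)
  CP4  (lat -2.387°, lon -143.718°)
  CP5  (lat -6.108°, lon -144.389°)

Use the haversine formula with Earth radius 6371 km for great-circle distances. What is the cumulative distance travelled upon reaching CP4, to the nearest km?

1952 km

Leg distances:
CP0→CP1: 417.4 km  (cumulative 417.4 km)
CP1→CP2: 410.0 km  (cumulative 827.4 km)
CP2→CP3: 441.3 km  (cumulative 1268.7 km)
CP3→CP4: 683.6 km  (cumulative 1952.3 km)
Cumulative distance at CP4 ≈ 1952 km.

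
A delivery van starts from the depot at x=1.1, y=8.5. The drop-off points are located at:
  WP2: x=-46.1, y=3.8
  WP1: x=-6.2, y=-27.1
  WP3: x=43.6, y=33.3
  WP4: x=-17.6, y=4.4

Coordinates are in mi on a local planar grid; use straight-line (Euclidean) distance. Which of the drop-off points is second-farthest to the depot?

WP2

Distances from the depot (x=1.1, y=8.5):
WP3: 49.2 mi
WP2: 47.4 mi
WP1: 36.3 mi
WP4: 19.1 mi
The second-farthest is WP2 at 47.4 mi.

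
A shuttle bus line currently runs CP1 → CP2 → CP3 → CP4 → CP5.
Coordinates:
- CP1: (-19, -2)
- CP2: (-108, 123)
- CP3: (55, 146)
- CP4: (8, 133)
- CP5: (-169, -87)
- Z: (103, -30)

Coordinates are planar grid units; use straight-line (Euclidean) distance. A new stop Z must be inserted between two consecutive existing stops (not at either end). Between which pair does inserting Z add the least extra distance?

Added distance for inserting Z between each consecutive pair:
CP1–CP2: 232.4
CP2–CP3: 278.4
CP3–CP4: 322.3
CP4–CP5: 184.2
Smallest added distance is 184.2, inserting between CP4 and CP5.

between CP4 and CP5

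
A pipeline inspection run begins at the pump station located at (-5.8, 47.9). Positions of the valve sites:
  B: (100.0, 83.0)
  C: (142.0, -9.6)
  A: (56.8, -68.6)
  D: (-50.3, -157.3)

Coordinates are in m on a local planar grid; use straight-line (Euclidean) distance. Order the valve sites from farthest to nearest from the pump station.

Distance from the pump station at (-5.8, 47.9) to each:
D (-50.3, -157.3): 210.0 m
C (142.0, -9.6): 158.6 m
A (56.8, -68.6): 132.3 m
B (100.0, 83.0): 111.5 m

D, C, A, B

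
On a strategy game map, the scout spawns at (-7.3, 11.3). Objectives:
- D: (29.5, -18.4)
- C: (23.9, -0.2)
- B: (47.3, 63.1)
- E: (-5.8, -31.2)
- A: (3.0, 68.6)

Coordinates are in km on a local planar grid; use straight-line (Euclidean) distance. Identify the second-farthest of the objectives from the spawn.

Distances from the spawn ((-7.3, 11.3)):
B: 75.3 km
A: 58.2 km
D: 47.3 km
E: 42.5 km
C: 33.3 km
The second-farthest is A at 58.2 km.

A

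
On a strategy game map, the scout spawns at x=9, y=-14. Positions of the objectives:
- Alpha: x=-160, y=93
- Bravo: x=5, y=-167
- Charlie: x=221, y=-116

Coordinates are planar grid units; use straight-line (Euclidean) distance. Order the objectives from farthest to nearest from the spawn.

Charlie, Alpha, Bravo

Computing each straight-line distance from x=9, y=-14:
Charlie x=221, y=-116: 235.3
Alpha x=-160, y=93: 200.0
Bravo x=5, y=-167: 153.1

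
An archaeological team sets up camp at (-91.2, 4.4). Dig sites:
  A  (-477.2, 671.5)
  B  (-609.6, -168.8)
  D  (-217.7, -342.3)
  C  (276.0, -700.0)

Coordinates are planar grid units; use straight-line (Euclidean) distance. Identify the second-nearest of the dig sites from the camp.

B

Distances from the camp ((-91.2, 4.4)):
D: 369.1
B: 546.6
A: 770.7
C: 794.4
The second-nearest is B at 546.6.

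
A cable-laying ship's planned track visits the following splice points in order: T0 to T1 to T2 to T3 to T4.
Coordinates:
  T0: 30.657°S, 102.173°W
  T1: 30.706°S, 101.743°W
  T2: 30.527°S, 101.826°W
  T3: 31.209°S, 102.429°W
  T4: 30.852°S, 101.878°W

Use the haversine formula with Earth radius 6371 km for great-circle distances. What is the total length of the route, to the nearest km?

Leg distances:
T0→T1: 41.5 km  (cumulative 41.5 km)
T1→T2: 21.4 km  (cumulative 62.9 km)
T2→T3: 95.2 km  (cumulative 158.1 km)
T3→T4: 65.8 km  (cumulative 223.9 km)
Total route length ≈ 224 km.

224 km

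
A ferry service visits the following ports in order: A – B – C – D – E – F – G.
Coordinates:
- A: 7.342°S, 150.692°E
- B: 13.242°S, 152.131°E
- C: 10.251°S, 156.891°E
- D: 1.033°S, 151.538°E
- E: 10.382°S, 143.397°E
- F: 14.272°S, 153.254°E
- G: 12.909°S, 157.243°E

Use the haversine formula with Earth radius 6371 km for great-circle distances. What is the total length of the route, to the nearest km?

Leg distances:
A→B: 674.7 km  (cumulative 674.7 km)
B→C: 615.7 km  (cumulative 1290.3 km)
C→D: 1183.5 km  (cumulative 2473.9 km)
D→E: 1374.8 km  (cumulative 3848.7 km)
E→F: 1154.6 km  (cumulative 5003.3 km)
F→G: 457.0 km  (cumulative 5460.2 km)
Total route length ≈ 5460 km.

5460 km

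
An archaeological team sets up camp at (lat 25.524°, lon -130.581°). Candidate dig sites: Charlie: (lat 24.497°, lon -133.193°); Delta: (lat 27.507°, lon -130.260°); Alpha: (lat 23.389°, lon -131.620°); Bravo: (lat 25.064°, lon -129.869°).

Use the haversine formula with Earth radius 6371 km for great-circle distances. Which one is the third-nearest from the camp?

Distances from the camp ((lat 25.524°, lon -130.581°)):
Bravo: 88.0 km
Delta: 222.8 km
Alpha: 259.6 km
Charlie: 286.9 km
The third-nearest is Alpha at 259.6 km.

Alpha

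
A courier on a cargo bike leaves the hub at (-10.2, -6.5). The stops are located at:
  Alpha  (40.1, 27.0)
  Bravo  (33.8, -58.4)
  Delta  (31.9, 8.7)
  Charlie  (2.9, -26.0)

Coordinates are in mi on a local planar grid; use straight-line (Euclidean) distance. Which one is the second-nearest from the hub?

Distance to each, sorted:
Charlie: 23.5 mi
Delta: 44.8 mi
Alpha: 60.4 mi
Bravo: 68.0 mi
The second-nearest is Delta at 44.8 mi.

Delta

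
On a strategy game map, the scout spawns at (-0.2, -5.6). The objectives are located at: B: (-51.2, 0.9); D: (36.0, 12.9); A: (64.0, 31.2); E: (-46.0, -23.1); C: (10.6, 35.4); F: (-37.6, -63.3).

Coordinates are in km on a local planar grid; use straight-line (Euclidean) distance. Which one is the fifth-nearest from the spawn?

Distance to each, sorted:
D: 40.7 km
C: 42.4 km
E: 49.0 km
B: 51.4 km
F: 68.8 km
A: 74.0 km
The fifth-nearest is F at 68.8 km.

F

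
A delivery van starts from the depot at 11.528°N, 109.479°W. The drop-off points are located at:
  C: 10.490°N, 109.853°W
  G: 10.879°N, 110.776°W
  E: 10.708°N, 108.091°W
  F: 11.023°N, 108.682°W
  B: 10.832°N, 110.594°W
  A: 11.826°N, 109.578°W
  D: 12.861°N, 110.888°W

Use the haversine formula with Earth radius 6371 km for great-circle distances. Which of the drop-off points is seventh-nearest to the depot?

Distance to each, sorted:
A: 34.8 km
F: 103.5 km
C: 122.4 km
B: 144.2 km
G: 158.8 km
E: 176.8 km
D: 213.1 km
The seventh-nearest is D at 213.1 km.

D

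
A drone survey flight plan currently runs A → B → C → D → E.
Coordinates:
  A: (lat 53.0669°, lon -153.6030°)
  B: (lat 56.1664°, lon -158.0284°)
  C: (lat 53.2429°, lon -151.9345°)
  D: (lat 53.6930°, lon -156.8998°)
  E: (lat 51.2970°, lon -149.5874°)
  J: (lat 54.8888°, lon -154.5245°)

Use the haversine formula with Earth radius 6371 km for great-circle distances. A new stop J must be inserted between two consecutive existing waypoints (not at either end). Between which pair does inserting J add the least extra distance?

Added distance for inserting J between each consecutive pair:
A–B: 26.6 km
B–C: 2.8 km
C–D: 120.3 km
D–E: 159.4 km
Smallest added distance is 2.8 km, inserting between B and C.

between B and C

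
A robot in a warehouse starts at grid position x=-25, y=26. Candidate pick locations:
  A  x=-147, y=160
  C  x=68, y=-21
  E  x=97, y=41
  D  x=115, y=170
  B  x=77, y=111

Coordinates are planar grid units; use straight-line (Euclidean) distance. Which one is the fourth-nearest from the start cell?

Distances from the start cell (x=-25, y=26):
C: 104.2
E: 122.9
B: 132.8
A: 181.2
D: 200.8
The fourth-nearest is A at 181.2.

A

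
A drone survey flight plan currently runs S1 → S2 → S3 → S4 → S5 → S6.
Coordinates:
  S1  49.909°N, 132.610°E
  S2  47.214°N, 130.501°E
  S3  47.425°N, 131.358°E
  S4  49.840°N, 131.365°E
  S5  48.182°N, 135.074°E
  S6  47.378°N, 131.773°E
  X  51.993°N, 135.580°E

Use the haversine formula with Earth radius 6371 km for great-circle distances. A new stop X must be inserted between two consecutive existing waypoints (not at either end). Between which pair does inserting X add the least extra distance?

between S4 and S5

Added distance for inserting X between each consecutive pair:
S1–S2: 618.8 km
S2–S3: 1167.7 km
S3–S4: 703.2 km
S4–S5: 478.2 km
S5–S6: 744.5 km
Smallest added distance is 478.2 km, inserting between S4 and S5.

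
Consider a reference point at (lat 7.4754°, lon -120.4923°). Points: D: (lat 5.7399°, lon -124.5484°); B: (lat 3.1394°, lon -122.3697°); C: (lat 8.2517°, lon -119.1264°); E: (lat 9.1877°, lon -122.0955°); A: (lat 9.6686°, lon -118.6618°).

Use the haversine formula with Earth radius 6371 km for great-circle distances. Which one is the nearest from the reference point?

C

Distance to each, sorted:
C: 173.5 km
E: 259.5 km
A: 316.2 km
D: 487.8 km
B: 525.0 km
The nearest is C at 173.5 km.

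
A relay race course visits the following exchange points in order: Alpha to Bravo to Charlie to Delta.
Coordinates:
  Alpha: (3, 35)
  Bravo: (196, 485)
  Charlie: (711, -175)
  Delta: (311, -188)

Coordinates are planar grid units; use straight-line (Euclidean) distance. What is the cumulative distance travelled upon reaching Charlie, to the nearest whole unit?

Leg distances:
Alpha→Bravo: 489.6  (cumulative 489.6)
Bravo→Charlie: 837.2  (cumulative 1326.8)
Cumulative distance at Charlie ≈ 1327.

1327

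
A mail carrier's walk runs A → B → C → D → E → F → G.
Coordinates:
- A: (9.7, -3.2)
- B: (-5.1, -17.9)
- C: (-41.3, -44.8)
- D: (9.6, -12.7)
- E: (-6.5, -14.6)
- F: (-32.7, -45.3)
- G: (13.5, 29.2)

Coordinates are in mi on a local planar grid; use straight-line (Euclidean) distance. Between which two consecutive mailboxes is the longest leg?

F–G

Leg distances:
A→B: 20.9 mi
B→C: 45.1 mi
C→D: 60.2 mi
D→E: 16.2 mi
E→F: 40.4 mi
F→G: 87.7 mi
The longest leg is F–G at 87.7 mi.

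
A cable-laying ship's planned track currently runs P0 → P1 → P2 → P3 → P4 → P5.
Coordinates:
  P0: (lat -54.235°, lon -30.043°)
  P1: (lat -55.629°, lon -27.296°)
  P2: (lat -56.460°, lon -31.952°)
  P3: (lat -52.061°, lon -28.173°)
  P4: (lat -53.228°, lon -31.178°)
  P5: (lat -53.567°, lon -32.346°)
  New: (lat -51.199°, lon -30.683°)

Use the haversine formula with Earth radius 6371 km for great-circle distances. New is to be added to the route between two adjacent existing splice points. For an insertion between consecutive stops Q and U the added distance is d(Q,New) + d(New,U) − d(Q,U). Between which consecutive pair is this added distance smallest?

between P3 and P4

Added distance for inserting New between each consecutive pair:
P0–P1: 647.4 km
P1–P2: 828.5 km
P2–P3: 241.8 km
P3–P4: 185.4 km
P4–P5: 428.5 km
Smallest added distance is 185.4 km, inserting between P3 and P4.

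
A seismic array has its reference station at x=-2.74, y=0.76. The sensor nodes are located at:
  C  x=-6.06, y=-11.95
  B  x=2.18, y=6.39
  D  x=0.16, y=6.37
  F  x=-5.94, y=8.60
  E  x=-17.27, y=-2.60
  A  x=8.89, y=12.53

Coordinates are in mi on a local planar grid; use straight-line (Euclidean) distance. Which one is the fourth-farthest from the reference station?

Distances from the reference station (x=-2.74, y=0.76):
A: 16.5 mi
E: 14.9 mi
C: 13.1 mi
F: 8.5 mi
B: 7.5 mi
D: 6.3 mi
The fourth-farthest is F at 8.5 mi.

F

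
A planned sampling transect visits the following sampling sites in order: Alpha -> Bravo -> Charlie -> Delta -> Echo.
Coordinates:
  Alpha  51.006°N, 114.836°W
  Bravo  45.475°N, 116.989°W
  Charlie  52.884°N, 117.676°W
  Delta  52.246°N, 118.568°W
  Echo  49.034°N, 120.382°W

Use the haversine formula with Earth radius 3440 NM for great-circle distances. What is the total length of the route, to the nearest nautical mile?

1044 NM

Leg distances:
Alpha→Bravo: 343.0 NM  (cumulative 343.0 NM)
Bravo→Charlie: 445.6 NM  (cumulative 788.7 NM)
Charlie→Delta: 50.3 NM  (cumulative 838.9 NM)
Delta→Echo: 204.8 NM  (cumulative 1043.8 NM)
Total route length ≈ 1044 NM.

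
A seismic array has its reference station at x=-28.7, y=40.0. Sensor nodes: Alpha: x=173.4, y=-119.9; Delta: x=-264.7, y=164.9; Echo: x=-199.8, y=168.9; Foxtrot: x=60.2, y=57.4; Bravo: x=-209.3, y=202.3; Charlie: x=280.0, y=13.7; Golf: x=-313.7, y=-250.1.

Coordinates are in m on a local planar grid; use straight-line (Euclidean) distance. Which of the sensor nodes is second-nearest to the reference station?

Distances from the reference station (x=-28.7, y=40.0):
Foxtrot: 90.6 m
Echo: 214.2 m
Bravo: 242.8 m
Alpha: 257.7 m
Delta: 267.0 m
Charlie: 309.8 m
Golf: 406.7 m
The second-nearest is Echo at 214.2 m.

Echo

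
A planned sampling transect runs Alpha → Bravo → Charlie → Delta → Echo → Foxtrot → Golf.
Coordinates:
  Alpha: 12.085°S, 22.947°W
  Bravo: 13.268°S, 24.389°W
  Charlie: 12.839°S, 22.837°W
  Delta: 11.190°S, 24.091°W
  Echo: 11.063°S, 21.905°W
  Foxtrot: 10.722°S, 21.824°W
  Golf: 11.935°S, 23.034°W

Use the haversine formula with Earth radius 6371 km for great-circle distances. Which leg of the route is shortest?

Leg distances:
Alpha→Bravo: 204.4 km
Bravo→Charlie: 174.8 km
Charlie→Delta: 228.5 km
Delta→Echo: 238.9 km
Echo→Foxtrot: 38.9 km
Foxtrot→Golf: 188.7 km
The shortest leg is Echo–Foxtrot at 38.9 km.

Echo–Foxtrot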